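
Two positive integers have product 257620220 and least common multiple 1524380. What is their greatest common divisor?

169

gcd·lcm = product, so gcd = 257620220/1524380 = 169.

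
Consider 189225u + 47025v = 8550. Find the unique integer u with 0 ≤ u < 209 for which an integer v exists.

Reduce mod 47025: 189225u ≡ 8550 (mod 47025). With g = gcd(189225, 47025) = 225 dividing 8550, divide through: 841u ≡ 38 (mod 209).
Since gcd(841, 209) = 1, u ≡ 38·(841)⁻¹ ≡ 133 (mod 209). Smallest non-negative: 133.

133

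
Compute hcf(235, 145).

5

Euclid: 235 = 1·145 + 90; 145 = 1·90 + 55; 90 = 1·55 + 35; 55 = 1·35 + 20; 35 = 1·20 + 15; 20 = 1·15 + 5; 15 = 3·5 + 0. Last nonzero remainder: 5.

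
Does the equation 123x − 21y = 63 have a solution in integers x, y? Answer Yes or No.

Yes

By Bézout, 123x − 21y = 63 has integer solutions iff gcd(123, 21) | 63.
Euclid: 123 = 5·21 + 18; 21 = 1·18 + 3; 18 = 6·3 + 0. gcd = 3; 63 mod 3 = 0. Yes.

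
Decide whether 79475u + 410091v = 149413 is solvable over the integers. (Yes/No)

By Bézout, 79475u + 410091v = 149413 has integer solutions iff gcd(79475, 410091) | 149413.
Euclid: 410091 = 5·79475 + 12716; 79475 = 6·12716 + 3179; 12716 = 4·3179 + 0. gcd = 3179; 149413 mod 3179 = 0. Yes.

Yes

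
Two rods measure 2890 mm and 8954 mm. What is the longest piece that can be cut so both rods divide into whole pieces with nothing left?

2

2890 = 2 · 5 · 17²
8954 = 2 · 11² · 37
Common: 2 = 2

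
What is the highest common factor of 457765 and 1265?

55

457765 = 5 · 7 · 11 · 29 · 41
1265 = 5 · 11 · 23
Common: 5 · 11 = 55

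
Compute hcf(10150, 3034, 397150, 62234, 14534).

10150 = 2 · 5² · 7 · 29; 3034 = 2 · 37 · 41; 397150 = 2 · 5² · 13² · 47; 62234 = 2 · 29² · 37; 14534 = 2 · 13² · 43
gcd takes min exponent of each prime: 2 = 2

2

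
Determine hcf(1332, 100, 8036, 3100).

gcd(1332, 100): 1332 = 13·100 + 32; 100 = 3·32 + 4; 32 = 8·4 + 0 → 4
gcd(4, 8036): 8036 = 2009·4 + 0 → 4
gcd(4, 3100): 3100 = 775·4 + 0 → 4

4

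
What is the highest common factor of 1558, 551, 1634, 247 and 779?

19

gcd(1558, 551): 1558 = 2·551 + 456; 551 = 1·456 + 95; 456 = 4·95 + 76; 95 = 1·76 + 19; 76 = 4·19 + 0 → 19
gcd(19, 1634): 1634 = 86·19 + 0 → 19
gcd(19, 247): 247 = 13·19 + 0 → 19
gcd(19, 779): 779 = 41·19 + 0 → 19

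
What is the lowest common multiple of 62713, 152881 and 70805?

1161131195

lcm(62713, 152881) = 62713·152881/gcd = 9587626153/289 = 33175177
lcm(33175177, 70805) = 33175177·70805/gcd = 2348968407485/2023 = 1161131195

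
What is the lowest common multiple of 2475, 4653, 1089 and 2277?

2475 = 3² · 5² · 11; 4653 = 3² · 11 · 47; 1089 = 3² · 11²; 2277 = 3² · 11 · 23
lcm takes max exponent of each prime: 3² · 5² · 11² · 23 · 47 = 29430225

29430225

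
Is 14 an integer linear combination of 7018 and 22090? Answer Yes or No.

gcd(7018, 22090): 22090 = 3·7018 + 1036; 7018 = 6·1036 + 802; 1036 = 1·802 + 234; 802 = 3·234 + 100; 234 = 2·100 + 34; 100 = 2·34 + 32; 34 = 1·32 + 2; 32 = 16·2 + 0 → 2
2 divides 14, so a solution exists.

Yes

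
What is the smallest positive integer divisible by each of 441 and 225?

gcd first: 441 = 1·225 + 216; 225 = 1·216 + 9; 216 = 24·9 + 0 → gcd = 9
lcm = 441·225/gcd = 99225/9 = 11025

11025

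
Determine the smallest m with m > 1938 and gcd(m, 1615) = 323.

2261

gcd(m, 1615) = 323 forces 323 | m; write m = 323s. Then gcd(323s, 323·5) = 323·gcd(s, 5), so need gcd(s, 5) = 1.
323s > 1938 gives s ≥ 7. The least s ≥ 7 coprime to 5 is 7, so m = 323·7 = 2261.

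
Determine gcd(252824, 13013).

1859

252824 = 2³ · 11 · 13² · 17
13013 = 7 · 11 · 13²
Common: 11 · 13² = 1859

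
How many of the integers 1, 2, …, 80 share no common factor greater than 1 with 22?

22 = 2·11. Inclusion–exclusion on these primes:
80 − ⌊80/2⌋ − ⌊80/11⌋ + ⌊80/22⌋ = 36

36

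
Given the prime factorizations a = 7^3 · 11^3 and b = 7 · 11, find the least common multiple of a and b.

456533

max exponent per prime: 7^3 · 11^3 = 456533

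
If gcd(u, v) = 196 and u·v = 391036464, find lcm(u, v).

1995084

gcd·lcm = product, so lcm = 391036464/196 = 1995084.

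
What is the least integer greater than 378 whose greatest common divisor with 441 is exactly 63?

504

Multiples of 63 above 378: 63·7, 63·8, … . Need the cofactor coprime to 441/63 = 7.
Checking s = 7, 8, … the first with gcd(s, 7) = 1 is s = 8, giving 504.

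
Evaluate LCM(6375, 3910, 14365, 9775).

49559250

6375 = 3 · 5³ · 17; 3910 = 2 · 5 · 17 · 23; 14365 = 5 · 13² · 17; 9775 = 5² · 17 · 23
lcm takes max exponent of each prime: 2 · 3 · 5³ · 13² · 17 · 23 = 49559250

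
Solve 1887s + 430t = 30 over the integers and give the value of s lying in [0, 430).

80

gcd(1887, 430) = 1 (Euclid: 1887 = 4·430 + 167; 430 = 2·167 + 96; 167 = 1·96 + 71; 96 = 1·71 + 25; 71 = 2·25 + 21; 25 = 1·21 + 4; 21 = 5·4 + 1; 4 = 4·1 + 0), and 1 | 30.
Extended Euclid: 1887·(103) + 430·(-452) = 1. Scale by 30: s₀ = 3090.
General solution s = s₀ + 430k; reducing mod 430 gives s = 80 (and t = -351).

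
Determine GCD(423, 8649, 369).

423 = 3² · 47; 8649 = 3² · 31²; 369 = 3² · 41
gcd takes min exponent of each prime: 3² = 9

9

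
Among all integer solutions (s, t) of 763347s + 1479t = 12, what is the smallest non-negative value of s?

Reduce mod 1479: 763347s ≡ 12 (mod 1479). With g = gcd(763347, 1479) = 3 dividing 12, divide through: 254449s ≡ 4 (mod 493).
Since gcd(254449, 493) = 1, s ≡ 4·(254449)⁻¹ ≡ 388 (mod 493). Smallest non-negative: 388.

388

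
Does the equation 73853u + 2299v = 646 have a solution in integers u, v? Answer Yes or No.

Yes

By Bézout, 73853u + 2299v = 646 has integer solutions iff gcd(73853, 2299) | 646.
Euclid: 73853 = 32·2299 + 285; 2299 = 8·285 + 19; 285 = 15·19 + 0. gcd = 19; 646 mod 19 = 0. Yes.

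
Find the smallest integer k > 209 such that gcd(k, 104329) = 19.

104329 = 19·5491. Any k with gcd(k, 104329) = 19 is a multiple of 19, say 19s, with s coprime to 5491.
Need s > 209/19, so s ≥ 12. First s ≥ 12 with gcd(s, 5491) = 1 is s = 12. Thus k = 19·12 = 228.

228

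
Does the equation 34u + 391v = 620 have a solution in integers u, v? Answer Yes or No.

No

By Bézout, 34u + 391v = 620 has integer solutions iff gcd(34, 391) | 620.
Euclid: 391 = 11·34 + 17; 34 = 2·17 + 0. gcd = 17; 620 mod 17 = 8. No.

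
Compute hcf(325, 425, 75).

gcd(325, 425): 425 = 1·325 + 100; 325 = 3·100 + 25; 100 = 4·25 + 0 → 25
gcd(25, 75): 75 = 3·25 + 0 → 25

25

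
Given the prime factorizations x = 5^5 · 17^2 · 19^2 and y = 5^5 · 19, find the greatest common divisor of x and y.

59375

min exponent per shared prime: 5^5 · 19 = 59375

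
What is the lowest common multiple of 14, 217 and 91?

5642

lcm(14, 217) = 14·217/gcd = 3038/7 = 434
lcm(434, 91) = 434·91/gcd = 39494/7 = 5642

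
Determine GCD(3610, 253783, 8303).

3610 = 2 · 5 · 19²; 253783 = 19³ · 37; 8303 = 19² · 23
gcd takes min exponent of each prime: 19² = 361

361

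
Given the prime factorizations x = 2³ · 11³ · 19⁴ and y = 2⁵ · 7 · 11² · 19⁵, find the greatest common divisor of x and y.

126150728

min exponent per shared prime: 2³ · 11² · 19⁴ = 126150728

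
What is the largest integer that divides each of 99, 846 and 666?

99 = 3² · 11; 846 = 2 · 3² · 47; 666 = 2 · 3² · 37
gcd takes min exponent of each prime: 3² = 9

9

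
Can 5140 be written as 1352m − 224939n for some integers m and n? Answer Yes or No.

No

By Bézout, 1352m − 224939n = 5140 has integer solutions iff gcd(1352, 224939) | 5140.
Euclid: 224939 = 166·1352 + 507; 1352 = 2·507 + 338; 507 = 1·338 + 169; 338 = 2·169 + 0. gcd = 169; 5140 mod 169 = 70. No.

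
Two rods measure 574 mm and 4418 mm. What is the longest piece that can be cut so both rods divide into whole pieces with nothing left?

2

Euclid: 4418 = 7·574 + 400; 574 = 1·400 + 174; 400 = 2·174 + 52; 174 = 3·52 + 18; 52 = 2·18 + 16; 18 = 1·16 + 2; 16 = 8·2 + 0. Last nonzero remainder: 2.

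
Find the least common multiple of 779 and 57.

2337

gcd first: 779 = 13·57 + 38; 57 = 1·38 + 19; 38 = 2·19 + 0 → gcd = 19
lcm = 779·57/gcd = 44403/19 = 2337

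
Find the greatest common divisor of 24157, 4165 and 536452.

833

gcd(24157, 4165): 24157 = 5·4165 + 3332; 4165 = 1·3332 + 833; 3332 = 4·833 + 0 → 833
gcd(833, 536452): 536452 = 644·833 + 0 → 833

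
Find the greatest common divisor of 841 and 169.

841 = 29²
169 = 13²
Common: 1 = 1

1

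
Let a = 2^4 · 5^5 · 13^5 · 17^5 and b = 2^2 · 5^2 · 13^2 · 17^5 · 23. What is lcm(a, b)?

max exponent per prime: 2^4 · 5^5 · 13^5 · 17^5 · 23 = 606260409866150000

606260409866150000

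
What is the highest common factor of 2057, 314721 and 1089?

121

2057 = 11² · 17; 314721 = 3² · 11² · 17²; 1089 = 3² · 11²
gcd takes min exponent of each prime: 11² = 121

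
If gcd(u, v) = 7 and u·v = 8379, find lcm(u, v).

1197

Since gcd(u,v)·lcm(u,v) = uv, lcm = 8379/7 = 1197.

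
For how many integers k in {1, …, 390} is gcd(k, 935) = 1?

268

Prime factors of 935: 5, 11, 17. Count integers ≤ 390 divisible by none of them.
By inclusion–exclusion: 390 − ⌊390/5⌋ − ⌊390/11⌋ − ⌊390/17⌋ + ⌊390/55⌋ + ⌊390/85⌋ + ⌊390/187⌋ − ⌊390/935⌋ = 268.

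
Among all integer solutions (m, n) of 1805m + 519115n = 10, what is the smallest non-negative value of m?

70174

Reduce mod 519115: 1805m ≡ 10 (mod 519115). With g = gcd(1805, 519115) = 5 dividing 10, divide through: 361m ≡ 2 (mod 103823).
Since gcd(361, 103823) = 1, m ≡ 2·(361)⁻¹ ≡ 70174 (mod 103823). Smallest non-negative: 70174.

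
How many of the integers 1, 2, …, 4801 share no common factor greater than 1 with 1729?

3600

Prime factors of 1729: 7, 13, 19. Count integers ≤ 4801 divisible by none of them.
By inclusion–exclusion: 4801 − ⌊4801/7⌋ − ⌊4801/13⌋ − ⌊4801/19⌋ + ⌊4801/91⌋ + ⌊4801/133⌋ + ⌊4801/247⌋ − ⌊4801/1729⌋ = 3600.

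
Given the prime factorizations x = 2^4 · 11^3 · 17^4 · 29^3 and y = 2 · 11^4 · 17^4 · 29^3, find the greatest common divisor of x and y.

min exponent per shared prime: 2 · 11^3 · 17^4 · 29^3 = 5422477146878

5422477146878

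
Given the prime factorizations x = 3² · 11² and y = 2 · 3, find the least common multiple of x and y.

2178

max exponent per prime: 2 · 3² · 11² = 2178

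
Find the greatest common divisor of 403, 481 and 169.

gcd(403, 481): 481 = 1·403 + 78; 403 = 5·78 + 13; 78 = 6·13 + 0 → 13
gcd(13, 169): 169 = 13·13 + 0 → 13

13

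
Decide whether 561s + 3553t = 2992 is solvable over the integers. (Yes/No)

Yes

gcd(561, 3553): 3553 = 6·561 + 187; 561 = 3·187 + 0 → 187
187 divides 2992, so a solution exists.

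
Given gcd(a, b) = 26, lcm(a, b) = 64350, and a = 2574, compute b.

Using ab = gcd(a,b)·lcm(a,b) = 26·64350 = 1673100, we get b = 1673100/2574 = 650.

650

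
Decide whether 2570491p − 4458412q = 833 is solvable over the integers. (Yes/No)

By Bézout, 2570491p − 4458412q = 833 has integer solutions iff gcd(2570491, 4458412) | 833.
Euclid: 4458412 = 1·2570491 + 1887921; 2570491 = 1·1887921 + 682570; 1887921 = 2·682570 + 522781; 682570 = 1·522781 + 159789; 522781 = 3·159789 + 43414; 159789 = 3·43414 + 29547; 43414 = 1·29547 + 13867; 29547 = 2·13867 + 1813; 13867 = 7·1813 + 1176; 1813 = 1·1176 + 637; 1176 = 1·637 + 539; 637 = 1·539 + 98; 539 = 5·98 + 49; 98 = 2·49 + 0. gcd = 49; 833 mod 49 = 0. Yes.

Yes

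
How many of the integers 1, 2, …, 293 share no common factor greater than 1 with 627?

Prime factors of 627: 3, 11, 19. Count integers ≤ 293 divisible by none of them.
By inclusion–exclusion: 293 − ⌊293/3⌋ − ⌊293/11⌋ − ⌊293/19⌋ + ⌊293/33⌋ + ⌊293/57⌋ + ⌊293/209⌋ − ⌊293/627⌋ = 169.

169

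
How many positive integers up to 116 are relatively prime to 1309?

1309 = 7·11·17. Inclusion–exclusion on these primes:
116 − ⌊116/7⌋ − ⌊116/11⌋ − ⌊116/17⌋ + ⌊116/77⌋ + ⌊116/119⌋ + ⌊116/187⌋ − ⌊116/1309⌋ = 85

85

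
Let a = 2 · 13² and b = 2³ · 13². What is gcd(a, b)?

338

min exponent per shared prime: 2 · 13² = 338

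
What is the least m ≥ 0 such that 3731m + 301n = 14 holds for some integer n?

33

Euclid: 3731 = 12·301 + 119; 301 = 2·119 + 63; 119 = 1·63 + 56; 63 = 1·56 + 7; 56 = 8·7 + 0 → gcd = 7; 14 = 7·2.
Back-substitution yields 3731·(-5) + 301·(62) = 7, so one solution is m = -5·2 = -10, n = 62·2 = 124.
Solutions in m differ by 301/7 = 43; the one in [0, 43) is -10 mod 43 = 33.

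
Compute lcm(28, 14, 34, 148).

28 = 2² · 7; 14 = 2 · 7; 34 = 2 · 17; 148 = 2² · 37
lcm takes max exponent of each prime: 2² · 7 · 17 · 37 = 17612

17612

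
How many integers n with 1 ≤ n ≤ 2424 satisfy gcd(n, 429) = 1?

1356

Prime factors of 429: 3, 11, 13. Count integers ≤ 2424 divisible by none of them.
By inclusion–exclusion: 2424 − ⌊2424/3⌋ − ⌊2424/11⌋ − ⌊2424/13⌋ + ⌊2424/33⌋ + ⌊2424/39⌋ + ⌊2424/143⌋ − ⌊2424/429⌋ = 1356.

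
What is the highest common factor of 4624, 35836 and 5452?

4

4624 = 2⁴ · 17²; 35836 = 2² · 17² · 31; 5452 = 2² · 29 · 47
gcd takes min exponent of each prime: 2² = 4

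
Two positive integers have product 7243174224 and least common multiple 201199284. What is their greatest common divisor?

From gcd × lcm = pq: gcd = 7243174224 / 201199284 = 36.

36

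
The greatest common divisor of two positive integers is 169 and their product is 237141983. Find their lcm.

1403207

gcd·lcm = product, so lcm = 237141983/169 = 1403207.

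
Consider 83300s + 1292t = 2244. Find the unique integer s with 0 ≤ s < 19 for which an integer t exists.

Reduce mod 1292: 83300s ≡ 2244 (mod 1292). With g = gcd(83300, 1292) = 68 dividing 2244, divide through: 1225s ≡ 33 (mod 19).
Since gcd(1225, 19) = 1, s ≡ 33·(1225)⁻¹ ≡ 10 (mod 19). Smallest non-negative: 10.

10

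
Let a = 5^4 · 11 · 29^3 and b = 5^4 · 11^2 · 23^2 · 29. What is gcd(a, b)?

min exponent per shared prime: 5^4 · 11 · 29 = 199375

199375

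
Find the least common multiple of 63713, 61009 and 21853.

38663660633

63713 = 13³ · 29; 61009 = 13² · 19²; 21853 = 13 · 41²
lcm takes max exponent of each prime: 13³ · 19² · 29 · 41² = 38663660633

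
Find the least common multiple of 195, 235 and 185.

lcm(195, 235) = 195·235/gcd = 45825/5 = 9165
lcm(9165, 185) = 9165·185/gcd = 1695525/5 = 339105

339105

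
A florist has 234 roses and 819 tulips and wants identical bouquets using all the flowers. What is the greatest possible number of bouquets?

117

Euclid: 819 = 3·234 + 117; 234 = 2·117 + 0. Last nonzero remainder: 117.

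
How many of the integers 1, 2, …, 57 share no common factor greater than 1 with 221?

Prime factors of 221: 13, 17. Count integers ≤ 57 divisible by none of them.
By inclusion–exclusion: 57 − ⌊57/13⌋ − ⌊57/17⌋ + ⌊57/221⌋ = 50.

50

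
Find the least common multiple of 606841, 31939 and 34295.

57649895

lcm(606841, 31939) = 606841·31939/gcd = 19381894699/31939 = 606841
lcm(606841, 34295) = 606841·34295/gcd = 20811612095/361 = 57649895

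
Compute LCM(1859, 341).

57629

1859 = 11 · 13²; 341 = 11 · 31
max exponents: 11 · 13² · 31 = 57629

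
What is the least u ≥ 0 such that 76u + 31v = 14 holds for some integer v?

1

Euclid: 76 = 2·31 + 14; 31 = 2·14 + 3; 14 = 4·3 + 2; 3 = 1·2 + 1; 2 = 2·1 + 0 → gcd = 1; 14 = 1·14.
Back-substitution yields 76·(-11) + 31·(27) = 1, so one solution is u = -11·14 = -154, v = 27·14 = 378.
Solutions in u differ by 31/1 = 31; the one in [0, 31) is -154 mod 31 = 1.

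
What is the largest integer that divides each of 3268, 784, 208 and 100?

3268 = 2² · 19 · 43; 784 = 2⁴ · 7²; 208 = 2⁴ · 13; 100 = 2² · 5²
gcd takes min exponent of each prime: 2² = 4

4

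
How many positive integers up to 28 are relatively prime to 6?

6 = 2·3. Inclusion–exclusion on these primes:
28 − ⌊28/2⌋ − ⌊28/3⌋ + ⌊28/6⌋ = 9

9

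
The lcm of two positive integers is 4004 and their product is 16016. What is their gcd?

From gcd × lcm = uv: gcd = 16016 / 4004 = 4.

4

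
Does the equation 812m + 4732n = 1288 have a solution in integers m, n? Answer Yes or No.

By Bézout, 812m + 4732n = 1288 has integer solutions iff gcd(812, 4732) | 1288.
Euclid: 4732 = 5·812 + 672; 812 = 1·672 + 140; 672 = 4·140 + 112; 140 = 1·112 + 28; 112 = 4·28 + 0. gcd = 28; 1288 mod 28 = 0. Yes.

Yes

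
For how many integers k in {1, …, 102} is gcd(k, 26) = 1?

47

26 = 2·13. Inclusion–exclusion on these primes:
102 − ⌊102/2⌋ − ⌊102/13⌋ + ⌊102/26⌋ = 47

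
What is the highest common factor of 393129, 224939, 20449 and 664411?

121

gcd(393129, 224939): 393129 = 1·224939 + 168190; 224939 = 1·168190 + 56749; 168190 = 2·56749 + 54692; 56749 = 1·54692 + 2057; 54692 = 26·2057 + 1210; 2057 = 1·1210 + 847; 1210 = 1·847 + 363; 847 = 2·363 + 121; 363 = 3·121 + 0 → 121
gcd(121, 20449): 20449 = 169·121 + 0 → 121
gcd(121, 664411): 664411 = 5491·121 + 0 → 121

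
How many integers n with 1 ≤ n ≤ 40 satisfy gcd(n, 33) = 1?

25

33 = 3·11. Inclusion–exclusion on these primes:
40 − ⌊40/3⌋ − ⌊40/11⌋ + ⌊40/33⌋ = 25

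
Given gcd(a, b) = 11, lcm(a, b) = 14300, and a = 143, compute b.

a·b = gcd·lcm = 11·14300 = 157300, so b = 157300/143 = 1100.

1100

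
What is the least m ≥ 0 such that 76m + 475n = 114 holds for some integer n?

gcd(76, 475) = 19 (Euclid: 475 = 6·76 + 19; 76 = 4·19 + 0), and 19 | 114.
Extended Euclid: 76·(-6) + 475·(1) = 19. Scale by 6: m₀ = -36.
General solution m = m₀ + 25t; reducing mod 25 gives m = 14 (and n = -2).

14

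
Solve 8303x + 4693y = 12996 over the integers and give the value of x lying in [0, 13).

1

Reduce mod 4693: 8303x ≡ 12996 (mod 4693). With g = gcd(8303, 4693) = 361 dividing 12996, divide through: 23x ≡ 36 (mod 13).
Since gcd(23, 13) = 1, x ≡ 36·(23)⁻¹ ≡ 1 (mod 13). Smallest non-negative: 1.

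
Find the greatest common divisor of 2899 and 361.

Euclid: 2899 = 8·361 + 11; 361 = 32·11 + 9; 11 = 1·9 + 2; 9 = 4·2 + 1; 2 = 2·1 + 0. Last nonzero remainder: 1.

1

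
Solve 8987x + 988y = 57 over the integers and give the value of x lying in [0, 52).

Euclid: 8987 = 9·988 + 95; 988 = 10·95 + 38; 95 = 2·38 + 19; 38 = 2·19 + 0 → gcd = 19; 57 = 19·3.
Back-substitution yields 8987·(21) + 988·(-191) = 19, so one solution is x = 21·3 = 63, y = -191·3 = -573.
Solutions in x differ by 988/19 = 52; the one in [0, 52) is 63 mod 52 = 11.

11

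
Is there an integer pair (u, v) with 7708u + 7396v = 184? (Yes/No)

Yes

By Bézout, 7708u + 7396v = 184 has integer solutions iff gcd(7708, 7396) | 184.
Euclid: 7708 = 1·7396 + 312; 7396 = 23·312 + 220; 312 = 1·220 + 92; 220 = 2·92 + 36; 92 = 2·36 + 20; 36 = 1·20 + 16; 20 = 1·16 + 4; 16 = 4·4 + 0. gcd = 4; 184 mod 4 = 0. Yes.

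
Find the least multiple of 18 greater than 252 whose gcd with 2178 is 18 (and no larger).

270

Multiples of 18 above 252: 18·15, 18·16, … . Need the cofactor coprime to 2178/18 = 121.
Checking s = 15, 16, … the first with gcd(s, 121) = 1 is s = 15, giving 270.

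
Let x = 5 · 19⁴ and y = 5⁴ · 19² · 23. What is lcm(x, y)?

max exponent per prime: 5⁴ · 19⁴ · 23 = 1873364375

1873364375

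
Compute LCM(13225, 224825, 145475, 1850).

183007550

13225 = 5² · 23²; 224825 = 5² · 17 · 23²; 145475 = 5² · 11 · 23²; 1850 = 2 · 5² · 37
lcm takes max exponent of each prime: 2 · 5² · 11 · 17 · 23² · 37 = 183007550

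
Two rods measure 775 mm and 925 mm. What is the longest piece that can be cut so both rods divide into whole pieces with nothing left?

Euclid: 925 = 1·775 + 150; 775 = 5·150 + 25; 150 = 6·25 + 0. Last nonzero remainder: 25.

25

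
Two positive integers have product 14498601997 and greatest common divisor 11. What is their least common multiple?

1318054727

gcd·lcm = product, so lcm = 14498601997/11 = 1318054727.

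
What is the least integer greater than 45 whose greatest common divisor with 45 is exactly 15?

45 = 15·3. Any a with gcd(a, 45) = 15 is a multiple of 15, say 15s, with s coprime to 3.
Need s > 45/15, so s ≥ 4. First s ≥ 4 with gcd(s, 3) = 1 is s = 4. Thus a = 15·4 = 60.

60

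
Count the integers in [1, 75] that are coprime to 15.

15 = 3·5. Inclusion–exclusion on these primes:
75 − ⌊75/3⌋ − ⌊75/5⌋ + ⌊75/15⌋ = 40

40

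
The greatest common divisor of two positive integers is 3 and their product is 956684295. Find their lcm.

For any two positive integers, gcd × lcm equals their product. Hence lcm = 956684295 / 3 = 318894765.

318894765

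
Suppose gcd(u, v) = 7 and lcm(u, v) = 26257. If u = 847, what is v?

Using uv = gcd(u,v)·lcm(u,v) = 7·26257 = 183799, we get v = 183799/847 = 217.

217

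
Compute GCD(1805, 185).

5

1805 = 5 · 19²
185 = 5 · 37
Common: 5 = 5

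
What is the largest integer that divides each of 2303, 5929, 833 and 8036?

49

2303 = 7² · 47; 5929 = 7² · 11²; 833 = 7² · 17; 8036 = 2² · 7² · 41
gcd takes min exponent of each prime: 7² = 49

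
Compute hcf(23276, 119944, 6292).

44

gcd(23276, 119944): 119944 = 5·23276 + 3564; 23276 = 6·3564 + 1892; 3564 = 1·1892 + 1672; 1892 = 1·1672 + 220; 1672 = 7·220 + 132; 220 = 1·132 + 88; 132 = 1·88 + 44; 88 = 2·44 + 0 → 44
gcd(44, 6292): 6292 = 143·44 + 0 → 44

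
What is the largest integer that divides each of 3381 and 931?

49

3381 = 3 · 7² · 23
931 = 7² · 19
Common: 7² = 49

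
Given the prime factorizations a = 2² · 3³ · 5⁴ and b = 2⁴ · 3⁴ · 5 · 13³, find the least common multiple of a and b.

1779570000

max exponent per prime: 2⁴ · 3⁴ · 5⁴ · 13³ = 1779570000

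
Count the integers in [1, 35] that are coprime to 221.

31

Prime factors of 221: 13, 17. Count integers ≤ 35 divisible by none of them.
By inclusion–exclusion: 35 − ⌊35/13⌋ − ⌊35/17⌋ + ⌊35/221⌋ = 31.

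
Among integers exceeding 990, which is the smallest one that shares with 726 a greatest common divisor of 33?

726 = 33·22. Any m with gcd(m, 726) = 33 is a multiple of 33, say 33s, with s coprime to 22.
Need s > 990/33, so s ≥ 31. First s ≥ 31 with gcd(s, 22) = 1 is s = 31. Thus m = 33·31 = 1023.

1023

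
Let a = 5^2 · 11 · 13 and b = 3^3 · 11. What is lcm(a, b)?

max exponent per prime: 3^3 · 5^2 · 11 · 13 = 96525

96525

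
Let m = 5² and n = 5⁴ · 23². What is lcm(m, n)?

330625

max exponent per prime: 5⁴ · 23² = 330625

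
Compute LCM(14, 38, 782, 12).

14 = 2 · 7; 38 = 2 · 19; 782 = 2 · 17 · 23; 12 = 2² · 3
lcm takes max exponent of each prime: 2² · 3 · 7 · 17 · 19 · 23 = 624036

624036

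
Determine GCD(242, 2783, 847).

121

242 = 2 · 11²; 2783 = 11² · 23; 847 = 7 · 11²
gcd takes min exponent of each prime: 11² = 121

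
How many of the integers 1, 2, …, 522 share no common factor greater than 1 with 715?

351

Prime factors of 715: 5, 11, 13. Count integers ≤ 522 divisible by none of them.
By inclusion–exclusion: 522 − ⌊522/5⌋ − ⌊522/11⌋ − ⌊522/13⌋ + ⌊522/55⌋ + ⌊522/65⌋ + ⌊522/143⌋ − ⌊522/715⌋ = 351.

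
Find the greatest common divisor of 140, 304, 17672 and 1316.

gcd(140, 304): 304 = 2·140 + 24; 140 = 5·24 + 20; 24 = 1·20 + 4; 20 = 5·4 + 0 → 4
gcd(4, 17672): 17672 = 4418·4 + 0 → 4
gcd(4, 1316): 1316 = 329·4 + 0 → 4

4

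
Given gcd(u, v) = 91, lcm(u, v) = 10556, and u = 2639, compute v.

Using uv = gcd(u,v)·lcm(u,v) = 91·10556 = 960596, we get v = 960596/2639 = 364.

364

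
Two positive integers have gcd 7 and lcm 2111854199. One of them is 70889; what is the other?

Using pq = gcd(p,q)·lcm(p,q) = 7·2111854199 = 14782979393, we get q = 14782979393/70889 = 208537.

208537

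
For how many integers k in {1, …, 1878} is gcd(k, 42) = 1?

537

Prime factors of 42: 2, 3, 7. Count integers ≤ 1878 divisible by none of them.
By inclusion–exclusion: 1878 − ⌊1878/2⌋ − ⌊1878/3⌋ − ⌊1878/7⌋ + ⌊1878/6⌋ + ⌊1878/14⌋ + ⌊1878/21⌋ − ⌊1878/42⌋ = 537.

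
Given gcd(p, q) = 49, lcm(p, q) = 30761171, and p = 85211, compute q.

Using pq = gcd(p,q)·lcm(p,q) = 49·30761171 = 1507297379, we get q = 1507297379/85211 = 17689.

17689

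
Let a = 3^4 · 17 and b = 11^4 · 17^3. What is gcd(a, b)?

17

min exponent per shared prime: 17 = 17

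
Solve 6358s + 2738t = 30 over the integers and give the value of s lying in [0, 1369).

Reduce mod 2738: 6358s ≡ 30 (mod 2738). With g = gcd(6358, 2738) = 2 dividing 30, divide through: 3179s ≡ 15 (mod 1369).
Since gcd(3179, 1369) = 1, s ≡ 15·(3179)⁻¹ ≡ 624 (mod 1369). Smallest non-negative: 624.

624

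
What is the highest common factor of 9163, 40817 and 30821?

9163 = 7² · 11 · 17; 40817 = 7⁴ · 17; 30821 = 7² · 17 · 37
gcd takes min exponent of each prime: 7² · 17 = 833

833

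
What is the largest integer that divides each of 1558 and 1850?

1558 = 2 · 19 · 41
1850 = 2 · 5² · 37
Common: 2 = 2

2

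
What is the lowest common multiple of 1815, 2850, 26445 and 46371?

lcm(1815, 2850) = 1815·2850/gcd = 5172750/15 = 344850
lcm(344850, 26445) = 344850·26445/gcd = 9119558250/15 = 607970550
lcm(607970550, 46371) = 607970550·46371/gcd = 28192202374050/123 = 229204897350

229204897350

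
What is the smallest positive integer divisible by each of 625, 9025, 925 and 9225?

lcm(625, 9025) = 625·9025/gcd = 5640625/25 = 225625
lcm(225625, 925) = 225625·925/gcd = 208703125/25 = 8348125
lcm(8348125, 9225) = 8348125·9225/gcd = 77011453125/25 = 3080458125

3080458125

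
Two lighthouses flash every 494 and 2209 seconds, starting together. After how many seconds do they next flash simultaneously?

1091246

494 = 2 · 13 · 19; 2209 = 47²
max exponents: 2 · 13 · 19 · 47² = 1091246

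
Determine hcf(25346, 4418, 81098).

2

gcd(25346, 4418): 25346 = 5·4418 + 3256; 4418 = 1·3256 + 1162; 3256 = 2·1162 + 932; 1162 = 1·932 + 230; 932 = 4·230 + 12; 230 = 19·12 + 2; 12 = 6·2 + 0 → 2
gcd(2, 81098): 81098 = 40549·2 + 0 → 2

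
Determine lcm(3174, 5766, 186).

3050214

lcm(3174, 5766) = 3174·5766/gcd = 18301284/6 = 3050214
lcm(3050214, 186) = 3050214·186/gcd = 567339804/186 = 3050214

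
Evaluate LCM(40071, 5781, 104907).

2700194873673

40071 = 3 · 19² · 37; 5781 = 3 · 41 · 47; 104907 = 3 · 11² · 17²
lcm takes max exponent of each prime: 3 · 11² · 17² · 19² · 37 · 41 · 47 = 2700194873673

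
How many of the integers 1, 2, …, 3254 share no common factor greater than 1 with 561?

1857

Prime factors of 561: 3, 11, 17. Count integers ≤ 3254 divisible by none of them.
By inclusion–exclusion: 3254 − ⌊3254/3⌋ − ⌊3254/11⌋ − ⌊3254/17⌋ + ⌊3254/33⌋ + ⌊3254/51⌋ + ⌊3254/187⌋ − ⌊3254/561⌋ = 1857.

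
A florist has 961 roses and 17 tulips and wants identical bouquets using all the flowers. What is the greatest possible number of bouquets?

961 = 31²
17 = 17
Common: 1 = 1

1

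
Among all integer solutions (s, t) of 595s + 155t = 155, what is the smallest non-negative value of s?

Reduce mod 155: 595s ≡ 155 (mod 155). With g = gcd(595, 155) = 5 dividing 155, divide through: 119s ≡ 31 (mod 31).
Since gcd(119, 31) = 1, s ≡ 31·(119)⁻¹ ≡ 0 (mod 31). Smallest non-negative: 0.

0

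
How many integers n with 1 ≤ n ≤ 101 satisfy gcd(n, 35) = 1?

Prime factors of 35: 5, 7. Count integers ≤ 101 divisible by none of them.
By inclusion–exclusion: 101 − ⌊101/5⌋ − ⌊101/7⌋ + ⌊101/35⌋ = 69.

69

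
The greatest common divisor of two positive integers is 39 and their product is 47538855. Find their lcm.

gcd·lcm = product, so lcm = 47538855/39 = 1218945.

1218945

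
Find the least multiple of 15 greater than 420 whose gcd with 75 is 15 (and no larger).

435

75 = 15·5. Any k with gcd(k, 75) = 15 is a multiple of 15, say 15s, with s coprime to 5.
Need s > 420/15, so s ≥ 29. First s ≥ 29 with gcd(s, 5) = 1 is s = 29. Thus k = 15·29 = 435.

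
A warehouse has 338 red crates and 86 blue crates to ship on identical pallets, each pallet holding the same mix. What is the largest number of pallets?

Euclid: 338 = 3·86 + 80; 86 = 1·80 + 6; 80 = 13·6 + 2; 6 = 3·2 + 0. Last nonzero remainder: 2.

2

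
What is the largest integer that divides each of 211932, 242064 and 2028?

gcd(211932, 242064): 242064 = 1·211932 + 30132; 211932 = 7·30132 + 1008; 30132 = 29·1008 + 900; 1008 = 1·900 + 108; 900 = 8·108 + 36; 108 = 3·36 + 0 → 36
gcd(36, 2028): 2028 = 56·36 + 12; 36 = 3·12 + 0 → 12

12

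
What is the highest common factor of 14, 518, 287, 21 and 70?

7

gcd(14, 518): 518 = 37·14 + 0 → 14
gcd(14, 287): 287 = 20·14 + 7; 14 = 2·7 + 0 → 7
gcd(7, 21): 21 = 3·7 + 0 → 7
gcd(7, 70): 70 = 10·7 + 0 → 7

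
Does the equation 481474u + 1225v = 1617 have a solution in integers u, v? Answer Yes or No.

Yes

gcd(481474, 1225): 481474 = 393·1225 + 49; 1225 = 25·49 + 0 → 49
49 divides 1617, so a solution exists.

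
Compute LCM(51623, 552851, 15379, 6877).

lcm(51623, 552851) = 51623·552851/gcd = 28539827173/13 = 2195371321
lcm(2195371321, 15379) = 2195371321·15379/gcd = 33762615545659/13 = 2597124272743
lcm(2597124272743, 6877) = 2597124272743·6877/gcd = 17860423623653611/299 = 59733858273089

59733858273089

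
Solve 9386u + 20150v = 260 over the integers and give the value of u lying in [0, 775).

760

Euclid: 20150 = 2·9386 + 1378; 9386 = 6·1378 + 1118; 1378 = 1·1118 + 260; 1118 = 4·260 + 78; 260 = 3·78 + 26; 78 = 3·26 + 0 → gcd = 26; 260 = 26·10.
Back-substitution yields 9386·(-234) + 20150·(109) = 26, so one solution is u = -234·10 = -2340, v = 109·10 = 1090.
Solutions in u differ by 20150/26 = 775; the one in [0, 775) is -2340 mod 775 = 760.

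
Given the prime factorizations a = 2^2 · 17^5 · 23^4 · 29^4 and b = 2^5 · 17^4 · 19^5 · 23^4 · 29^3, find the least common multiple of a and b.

22267216189038653598515296

max exponent per prime: 2^5 · 17^5 · 19^5 · 23^4 · 29^4 = 22267216189038653598515296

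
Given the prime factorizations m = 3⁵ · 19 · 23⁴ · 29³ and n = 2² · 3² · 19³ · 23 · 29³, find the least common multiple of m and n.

max exponent per prime: 2² · 3⁵ · 19³ · 23⁴ · 29³ = 45502201105191252

45502201105191252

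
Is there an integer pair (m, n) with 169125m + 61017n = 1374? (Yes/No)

gcd(169125, 61017): 169125 = 2·61017 + 47091; 61017 = 1·47091 + 13926; 47091 = 3·13926 + 5313; 13926 = 2·5313 + 3300; 5313 = 1·3300 + 2013; 3300 = 1·2013 + 1287; 2013 = 1·1287 + 726; 1287 = 1·726 + 561; 726 = 1·561 + 165; 561 = 3·165 + 66; 165 = 2·66 + 33; 66 = 2·33 + 0 → 33
33 does not divide 1374, so a solution does not exist.

No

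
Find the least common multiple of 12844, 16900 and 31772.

12844 = 2² · 13² · 19; 16900 = 2² · 5² · 13²; 31772 = 2² · 13² · 47
lcm takes max exponent of each prime: 2² · 5² · 13² · 19 · 47 = 15091700

15091700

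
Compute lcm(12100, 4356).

gcd first: 12100 = 2·4356 + 3388; 4356 = 1·3388 + 968; 3388 = 3·968 + 484; 968 = 2·484 + 0 → gcd = 484
lcm = 12100·4356/gcd = 52707600/484 = 108900

108900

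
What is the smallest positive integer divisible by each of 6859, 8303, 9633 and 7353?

lcm(6859, 8303) = 6859·8303/gcd = 56950277/361 = 157757
lcm(157757, 9633) = 157757·9633/gcd = 1519673181/19 = 79982799
lcm(79982799, 7353) = 79982799·7353/gcd = 588113521047/57 = 10317781071

10317781071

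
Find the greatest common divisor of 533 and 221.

13

Euclid: 533 = 2·221 + 91; 221 = 2·91 + 39; 91 = 2·39 + 13; 39 = 3·13 + 0. Last nonzero remainder: 13.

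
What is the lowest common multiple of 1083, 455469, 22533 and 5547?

lcm(1083, 455469) = 1083·455469/gcd = 493272927/3 = 164424309
lcm(164424309, 22533) = 164424309·22533/gcd = 3704972954697/21 = 176427283557
lcm(176427283557, 5547) = 176427283557·5547/gcd = 978642141890679/3 = 326214047296893

326214047296893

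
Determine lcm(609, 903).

26187

609 = 3 · 7 · 29; 903 = 3 · 7 · 43
max exponents: 3 · 7 · 29 · 43 = 26187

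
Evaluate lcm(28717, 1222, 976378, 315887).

10740158

28717 = 13 · 47²; 1222 = 2 · 13 · 47; 976378 = 2 · 13 · 17 · 47²; 315887 = 11 · 13 · 47²
lcm takes max exponent of each prime: 2 · 11 · 13 · 17 · 47² = 10740158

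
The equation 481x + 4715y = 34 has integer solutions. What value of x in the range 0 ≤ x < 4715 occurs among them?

Euclid: 4715 = 9·481 + 386; 481 = 1·386 + 95; 386 = 4·95 + 6; 95 = 15·6 + 5; 6 = 1·5 + 1; 5 = 5·1 + 0 → gcd = 1; 34 = 1·34.
Back-substitution yields 481·(-794) + 4715·(81) = 1, so one solution is x = -794·34 = -26996, y = 81·34 = 2754.
Solutions in x differ by 4715/1 = 4715; the one in [0, 4715) is -26996 mod 4715 = 1294.

1294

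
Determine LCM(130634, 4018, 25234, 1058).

1153161576182

lcm(130634, 4018) = 130634·4018/gcd = 524887412/98 = 5355994
lcm(5355994, 25234) = 5355994·25234/gcd = 135153152596/62 = 2179889558
lcm(2179889558, 1058) = 2179889558·1058/gcd = 2306323152364/2 = 1153161576182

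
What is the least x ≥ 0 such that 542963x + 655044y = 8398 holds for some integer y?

gcd(542963, 655044) = 323 (Euclid: 655044 = 1·542963 + 112081; 542963 = 4·112081 + 94639; 112081 = 1·94639 + 17442; 94639 = 5·17442 + 7429; 17442 = 2·7429 + 2584; 7429 = 2·2584 + 2261; 2584 = 1·2261 + 323; 2261 = 7·323 + 0), and 323 | 8398.
Extended Euclid: 542963·(-263) + 655044·(218) = 323. Scale by 26: x₀ = -6838.
General solution x = x₀ + 2028t; reducing mod 2028 gives x = 1274 (and y = -1056).

1274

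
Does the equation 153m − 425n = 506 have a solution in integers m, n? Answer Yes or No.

gcd(153, 425): 425 = 2·153 + 119; 153 = 1·119 + 34; 119 = 3·34 + 17; 34 = 2·17 + 0 → 17
17 does not divide 506, so a solution does not exist.

No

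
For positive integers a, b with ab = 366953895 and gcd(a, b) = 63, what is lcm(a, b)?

For any two positive integers, gcd × lcm equals their product. Hence lcm = 366953895 / 63 = 5824665.

5824665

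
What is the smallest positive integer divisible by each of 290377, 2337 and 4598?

290377 = 17 · 19 · 29 · 31; 2337 = 3 · 19 · 41; 4598 = 2 · 11² · 19
lcm takes max exponent of each prime: 2 · 3 · 11² · 17 · 19 · 29 · 31 · 41 = 8643361782

8643361782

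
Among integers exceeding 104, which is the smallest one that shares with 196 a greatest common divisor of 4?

gcd(x, 196) = 4 forces 4 | x; write x = 4s. Then gcd(4s, 4·49) = 4·gcd(s, 49), so need gcd(s, 49) = 1.
4s > 104 gives s ≥ 27. The least s ≥ 27 coprime to 49 is 27, so x = 4·27 = 108.

108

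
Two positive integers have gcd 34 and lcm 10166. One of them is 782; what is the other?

Using ab = gcd(a,b)·lcm(a,b) = 34·10166 = 345644, we get b = 345644/782 = 442.

442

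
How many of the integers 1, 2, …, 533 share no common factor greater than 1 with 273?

273 = 3·7·13. Inclusion–exclusion on these primes:
533 − ⌊533/3⌋ − ⌊533/7⌋ − ⌊533/13⌋ + ⌊533/21⌋ + ⌊533/39⌋ + ⌊533/91⌋ − ⌊533/273⌋ = 281

281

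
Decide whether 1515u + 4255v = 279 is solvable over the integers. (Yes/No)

By Bézout, 1515u + 4255v = 279 has integer solutions iff gcd(1515, 4255) | 279.
Euclid: 4255 = 2·1515 + 1225; 1515 = 1·1225 + 290; 1225 = 4·290 + 65; 290 = 4·65 + 30; 65 = 2·30 + 5; 30 = 6·5 + 0. gcd = 5; 279 mod 5 = 4. No.

No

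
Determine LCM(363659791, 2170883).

363659791 = 11 · 19 · 31 · 37² · 41; 2170883 = 11 · 13 · 17 · 19 · 47
max exponents: 11 · 13 · 17 · 19 · 31 · 37² · 41 · 47 = 3777334249117

3777334249117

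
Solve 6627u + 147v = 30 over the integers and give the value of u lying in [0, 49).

Reduce mod 147: 6627u ≡ 30 (mod 147). With g = gcd(6627, 147) = 3 dividing 30, divide through: 2209u ≡ 10 (mod 49).
Since gcd(2209, 49) = 1, u ≡ 10·(2209)⁻¹ ≡ 27 (mod 49). Smallest non-negative: 27.

27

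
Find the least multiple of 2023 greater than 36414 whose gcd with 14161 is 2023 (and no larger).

gcd(x, 14161) = 2023 forces 2023 | x; write x = 2023s. Then gcd(2023s, 2023·7) = 2023·gcd(s, 7), so need gcd(s, 7) = 1.
2023s > 36414 gives s ≥ 19. The least s ≥ 19 coprime to 7 is 19, so x = 2023·19 = 38437.

38437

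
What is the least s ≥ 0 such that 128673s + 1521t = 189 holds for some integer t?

32

Euclid: 128673 = 84·1521 + 909; 1521 = 1·909 + 612; 909 = 1·612 + 297; 612 = 2·297 + 18; 297 = 16·18 + 9; 18 = 2·9 + 0 → gcd = 9; 189 = 9·21.
Back-substitution yields 128673·(82) + 1521·(-6937) = 9, so one solution is s = 82·21 = 1722, t = -6937·21 = -145677.
Solutions in s differ by 1521/9 = 169; the one in [0, 169) is 1722 mod 169 = 32.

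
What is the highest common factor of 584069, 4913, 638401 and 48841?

584069 = 17² · 43 · 47; 4913 = 17³; 638401 = 17² · 47²; 48841 = 13² · 17²
gcd takes min exponent of each prime: 17² = 289

289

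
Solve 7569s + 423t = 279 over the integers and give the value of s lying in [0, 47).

22

Reduce mod 423: 7569s ≡ 279 (mod 423). With g = gcd(7569, 423) = 9 dividing 279, divide through: 841s ≡ 31 (mod 47).
Since gcd(841, 47) = 1, s ≡ 31·(841)⁻¹ ≡ 22 (mod 47). Smallest non-negative: 22.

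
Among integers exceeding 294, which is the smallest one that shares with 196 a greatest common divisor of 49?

Multiples of 49 above 294: 49·7, 49·8, … . Need the cofactor coprime to 196/49 = 4.
Checking s = 7, 8, … the first with gcd(s, 4) = 1 is s = 7, giving 343.

343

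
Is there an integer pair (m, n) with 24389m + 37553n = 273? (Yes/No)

Yes

gcd(24389, 37553): 37553 = 1·24389 + 13164; 24389 = 1·13164 + 11225; 13164 = 1·11225 + 1939; 11225 = 5·1939 + 1530; 1939 = 1·1530 + 409; 1530 = 3·409 + 303; 409 = 1·303 + 106; 303 = 2·106 + 91; 106 = 1·91 + 15; 91 = 6·15 + 1; 15 = 15·1 + 0 → 1
1 divides 273, so a solution exists.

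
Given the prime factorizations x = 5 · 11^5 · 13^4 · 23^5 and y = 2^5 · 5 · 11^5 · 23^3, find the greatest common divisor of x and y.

9797537585

min exponent per shared prime: 5 · 11^5 · 23^3 = 9797537585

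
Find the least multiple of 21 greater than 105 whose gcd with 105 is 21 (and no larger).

126

105 = 21·5. Any x with gcd(x, 105) = 21 is a multiple of 21, say 21s, with s coprime to 5.
Need s > 105/21, so s ≥ 6. First s ≥ 6 with gcd(s, 5) = 1 is s = 6. Thus x = 21·6 = 126.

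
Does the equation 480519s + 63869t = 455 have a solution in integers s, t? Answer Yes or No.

Yes

By Bézout, 480519s + 63869t = 455 has integer solutions iff gcd(480519, 63869) | 455.
Euclid: 480519 = 7·63869 + 33436; 63869 = 1·33436 + 30433; 33436 = 1·30433 + 3003; 30433 = 10·3003 + 403; 3003 = 7·403 + 182; 403 = 2·182 + 39; 182 = 4·39 + 26; 39 = 1·26 + 13; 26 = 2·13 + 0. gcd = 13; 455 mod 13 = 0. Yes.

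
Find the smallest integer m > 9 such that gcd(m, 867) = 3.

12

Multiples of 3 above 9: 3·4, 3·5, … . Need the cofactor coprime to 867/3 = 289.
Checking s = 4, 5, … the first with gcd(s, 289) = 1 is s = 4, giving 12.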